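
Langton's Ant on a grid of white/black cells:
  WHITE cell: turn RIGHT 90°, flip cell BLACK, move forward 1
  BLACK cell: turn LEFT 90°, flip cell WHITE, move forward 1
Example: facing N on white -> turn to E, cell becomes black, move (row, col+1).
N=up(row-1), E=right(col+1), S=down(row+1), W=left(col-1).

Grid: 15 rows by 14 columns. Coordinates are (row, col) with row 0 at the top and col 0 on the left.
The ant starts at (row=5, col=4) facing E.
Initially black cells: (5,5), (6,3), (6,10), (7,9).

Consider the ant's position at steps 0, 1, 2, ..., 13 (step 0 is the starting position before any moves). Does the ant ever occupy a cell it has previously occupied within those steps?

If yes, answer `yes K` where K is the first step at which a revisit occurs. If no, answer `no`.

Step 1: on WHITE (5,4): turn R to S, flip to black, move to (6,4). |black|=5 — new cell
Step 2: on WHITE (6,4): turn R to W, flip to black, move to (6,3). |black|=6 — new cell
Step 3: on BLACK (6,3): turn L to S, flip to white, move to (7,3). |black|=5 — new cell
Step 4: on WHITE (7,3): turn R to W, flip to black, move to (7,2). |black|=6 — new cell
Step 5: on WHITE (7,2): turn R to N, flip to black, move to (6,2). |black|=7 — new cell
Step 6: on WHITE (6,2): turn R to E, flip to black, move to (6,3). |black|=8 — REVISIT

Answer: yes 6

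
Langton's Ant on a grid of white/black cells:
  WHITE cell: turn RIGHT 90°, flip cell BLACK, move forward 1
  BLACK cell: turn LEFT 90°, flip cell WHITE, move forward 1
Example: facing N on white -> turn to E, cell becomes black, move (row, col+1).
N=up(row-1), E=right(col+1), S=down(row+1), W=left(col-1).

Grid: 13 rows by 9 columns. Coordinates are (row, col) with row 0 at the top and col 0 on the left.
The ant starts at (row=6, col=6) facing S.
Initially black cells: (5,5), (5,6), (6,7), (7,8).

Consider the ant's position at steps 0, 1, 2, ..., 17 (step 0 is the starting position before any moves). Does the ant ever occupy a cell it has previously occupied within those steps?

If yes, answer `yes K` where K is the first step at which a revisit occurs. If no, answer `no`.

Step 1: on WHITE (6,6): turn R to W, flip to black, move to (6,5). |black|=5 — new cell
Step 2: on WHITE (6,5): turn R to N, flip to black, move to (5,5). |black|=6 — new cell
Step 3: on BLACK (5,5): turn L to W, flip to white, move to (5,4). |black|=5 — new cell
Step 4: on WHITE (5,4): turn R to N, flip to black, move to (4,4). |black|=6 — new cell
Step 5: on WHITE (4,4): turn R to E, flip to black, move to (4,5). |black|=7 — new cell
Step 6: on WHITE (4,5): turn R to S, flip to black, move to (5,5). |black|=8 — REVISIT

Answer: yes 6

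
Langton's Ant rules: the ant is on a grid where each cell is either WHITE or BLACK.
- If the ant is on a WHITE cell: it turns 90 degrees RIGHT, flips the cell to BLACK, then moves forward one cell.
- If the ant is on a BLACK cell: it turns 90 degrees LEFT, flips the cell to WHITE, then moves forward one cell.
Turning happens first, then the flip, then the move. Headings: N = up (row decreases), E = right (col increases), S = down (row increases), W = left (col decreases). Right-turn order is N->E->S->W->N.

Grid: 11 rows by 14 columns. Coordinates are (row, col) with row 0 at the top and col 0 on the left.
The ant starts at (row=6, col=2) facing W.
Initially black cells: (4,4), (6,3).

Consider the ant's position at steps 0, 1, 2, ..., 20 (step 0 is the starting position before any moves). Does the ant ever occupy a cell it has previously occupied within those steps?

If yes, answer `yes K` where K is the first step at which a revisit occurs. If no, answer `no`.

Step 1: on WHITE (6,2): turn R to N, flip to black, move to (5,2). |black|=3 — new cell
Step 2: on WHITE (5,2): turn R to E, flip to black, move to (5,3). |black|=4 — new cell
Step 3: on WHITE (5,3): turn R to S, flip to black, move to (6,3). |black|=5 — new cell
Step 4: on BLACK (6,3): turn L to E, flip to white, move to (6,4). |black|=4 — new cell
Step 5: on WHITE (6,4): turn R to S, flip to black, move to (7,4). |black|=5 — new cell
Step 6: on WHITE (7,4): turn R to W, flip to black, move to (7,3). |black|=6 — new cell
Step 7: on WHITE (7,3): turn R to N, flip to black, move to (6,3). |black|=7 — REVISIT

Answer: yes 7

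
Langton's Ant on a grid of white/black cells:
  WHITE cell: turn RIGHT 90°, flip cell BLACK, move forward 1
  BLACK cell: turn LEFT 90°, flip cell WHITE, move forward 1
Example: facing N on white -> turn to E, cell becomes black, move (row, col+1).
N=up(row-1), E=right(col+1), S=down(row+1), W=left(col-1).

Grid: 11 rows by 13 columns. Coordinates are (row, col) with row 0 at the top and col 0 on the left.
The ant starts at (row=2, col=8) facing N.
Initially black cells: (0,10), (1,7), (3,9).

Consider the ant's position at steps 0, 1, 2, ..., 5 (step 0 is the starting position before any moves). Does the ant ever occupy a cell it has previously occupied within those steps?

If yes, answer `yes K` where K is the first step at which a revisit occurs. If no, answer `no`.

Answer: no

Derivation:
Step 1: on WHITE (2,8): turn R to E, flip to black, move to (2,9). |black|=4 — new cell
Step 2: on WHITE (2,9): turn R to S, flip to black, move to (3,9). |black|=5 — new cell
Step 3: on BLACK (3,9): turn L to E, flip to white, move to (3,10). |black|=4 — new cell
Step 4: on WHITE (3,10): turn R to S, flip to black, move to (4,10). |black|=5 — new cell
Step 5: on WHITE (4,10): turn R to W, flip to black, move to (4,9). |black|=6 — new cell
No revisit within 5 steps.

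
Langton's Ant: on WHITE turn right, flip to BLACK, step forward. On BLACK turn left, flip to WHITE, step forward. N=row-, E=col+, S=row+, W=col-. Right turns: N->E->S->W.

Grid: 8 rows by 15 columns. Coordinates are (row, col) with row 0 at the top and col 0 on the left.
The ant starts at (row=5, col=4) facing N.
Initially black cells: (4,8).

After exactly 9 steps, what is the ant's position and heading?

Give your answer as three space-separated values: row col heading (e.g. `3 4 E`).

Step 1: on WHITE (5,4): turn R to E, flip to black, move to (5,5). |black|=2
Step 2: on WHITE (5,5): turn R to S, flip to black, move to (6,5). |black|=3
Step 3: on WHITE (6,5): turn R to W, flip to black, move to (6,4). |black|=4
Step 4: on WHITE (6,4): turn R to N, flip to black, move to (5,4). |black|=5
Step 5: on BLACK (5,4): turn L to W, flip to white, move to (5,3). |black|=4
Step 6: on WHITE (5,3): turn R to N, flip to black, move to (4,3). |black|=5
Step 7: on WHITE (4,3): turn R to E, flip to black, move to (4,4). |black|=6
Step 8: on WHITE (4,4): turn R to S, flip to black, move to (5,4). |black|=7
Step 9: on WHITE (5,4): turn R to W, flip to black, move to (5,3). |black|=8

Answer: 5 3 W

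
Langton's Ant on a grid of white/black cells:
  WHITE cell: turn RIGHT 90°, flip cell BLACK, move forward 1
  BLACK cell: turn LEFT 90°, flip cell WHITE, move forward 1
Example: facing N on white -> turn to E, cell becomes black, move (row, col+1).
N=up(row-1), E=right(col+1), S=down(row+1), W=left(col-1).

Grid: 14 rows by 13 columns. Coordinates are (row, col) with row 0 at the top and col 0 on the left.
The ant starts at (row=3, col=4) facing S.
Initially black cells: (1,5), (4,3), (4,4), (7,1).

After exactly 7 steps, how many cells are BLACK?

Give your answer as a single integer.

Answer: 9

Derivation:
Step 1: on WHITE (3,4): turn R to W, flip to black, move to (3,3). |black|=5
Step 2: on WHITE (3,3): turn R to N, flip to black, move to (2,3). |black|=6
Step 3: on WHITE (2,3): turn R to E, flip to black, move to (2,4). |black|=7
Step 4: on WHITE (2,4): turn R to S, flip to black, move to (3,4). |black|=8
Step 5: on BLACK (3,4): turn L to E, flip to white, move to (3,5). |black|=7
Step 6: on WHITE (3,5): turn R to S, flip to black, move to (4,5). |black|=8
Step 7: on WHITE (4,5): turn R to W, flip to black, move to (4,4). |black|=9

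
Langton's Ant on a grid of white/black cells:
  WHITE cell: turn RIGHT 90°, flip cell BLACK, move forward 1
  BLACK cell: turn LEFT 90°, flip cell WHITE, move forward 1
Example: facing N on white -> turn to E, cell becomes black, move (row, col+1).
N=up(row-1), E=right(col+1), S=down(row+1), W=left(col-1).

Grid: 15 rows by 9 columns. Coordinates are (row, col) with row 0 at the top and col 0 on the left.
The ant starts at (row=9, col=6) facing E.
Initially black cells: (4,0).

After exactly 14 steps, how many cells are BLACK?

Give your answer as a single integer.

Answer: 11

Derivation:
Step 1: on WHITE (9,6): turn R to S, flip to black, move to (10,6). |black|=2
Step 2: on WHITE (10,6): turn R to W, flip to black, move to (10,5). |black|=3
Step 3: on WHITE (10,5): turn R to N, flip to black, move to (9,5). |black|=4
Step 4: on WHITE (9,5): turn R to E, flip to black, move to (9,6). |black|=5
Step 5: on BLACK (9,6): turn L to N, flip to white, move to (8,6). |black|=4
Step 6: on WHITE (8,6): turn R to E, flip to black, move to (8,7). |black|=5
Step 7: on WHITE (8,7): turn R to S, flip to black, move to (9,7). |black|=6
Step 8: on WHITE (9,7): turn R to W, flip to black, move to (9,6). |black|=7
Step 9: on WHITE (9,6): turn R to N, flip to black, move to (8,6). |black|=8
Step 10: on BLACK (8,6): turn L to W, flip to white, move to (8,5). |black|=7
Step 11: on WHITE (8,5): turn R to N, flip to black, move to (7,5). |black|=8
Step 12: on WHITE (7,5): turn R to E, flip to black, move to (7,6). |black|=9
Step 13: on WHITE (7,6): turn R to S, flip to black, move to (8,6). |black|=10
Step 14: on WHITE (8,6): turn R to W, flip to black, move to (8,5). |black|=11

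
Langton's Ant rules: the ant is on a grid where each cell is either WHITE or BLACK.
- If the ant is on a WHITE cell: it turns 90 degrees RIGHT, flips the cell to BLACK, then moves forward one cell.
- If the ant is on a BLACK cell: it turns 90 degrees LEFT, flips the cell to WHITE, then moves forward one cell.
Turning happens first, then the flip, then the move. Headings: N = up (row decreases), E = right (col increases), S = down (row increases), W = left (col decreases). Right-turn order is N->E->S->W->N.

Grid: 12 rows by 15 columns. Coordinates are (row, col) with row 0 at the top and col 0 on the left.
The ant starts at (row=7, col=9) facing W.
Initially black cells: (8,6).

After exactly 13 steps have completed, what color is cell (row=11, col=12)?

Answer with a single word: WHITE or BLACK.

Step 1: on WHITE (7,9): turn R to N, flip to black, move to (6,9). |black|=2
Step 2: on WHITE (6,9): turn R to E, flip to black, move to (6,10). |black|=3
Step 3: on WHITE (6,10): turn R to S, flip to black, move to (7,10). |black|=4
Step 4: on WHITE (7,10): turn R to W, flip to black, move to (7,9). |black|=5
Step 5: on BLACK (7,9): turn L to S, flip to white, move to (8,9). |black|=4
Step 6: on WHITE (8,9): turn R to W, flip to black, move to (8,8). |black|=5
Step 7: on WHITE (8,8): turn R to N, flip to black, move to (7,8). |black|=6
Step 8: on WHITE (7,8): turn R to E, flip to black, move to (7,9). |black|=7
Step 9: on WHITE (7,9): turn R to S, flip to black, move to (8,9). |black|=8
Step 10: on BLACK (8,9): turn L to E, flip to white, move to (8,10). |black|=7
Step 11: on WHITE (8,10): turn R to S, flip to black, move to (9,10). |black|=8
Step 12: on WHITE (9,10): turn R to W, flip to black, move to (9,9). |black|=9
Step 13: on WHITE (9,9): turn R to N, flip to black, move to (8,9). |black|=10

Answer: WHITE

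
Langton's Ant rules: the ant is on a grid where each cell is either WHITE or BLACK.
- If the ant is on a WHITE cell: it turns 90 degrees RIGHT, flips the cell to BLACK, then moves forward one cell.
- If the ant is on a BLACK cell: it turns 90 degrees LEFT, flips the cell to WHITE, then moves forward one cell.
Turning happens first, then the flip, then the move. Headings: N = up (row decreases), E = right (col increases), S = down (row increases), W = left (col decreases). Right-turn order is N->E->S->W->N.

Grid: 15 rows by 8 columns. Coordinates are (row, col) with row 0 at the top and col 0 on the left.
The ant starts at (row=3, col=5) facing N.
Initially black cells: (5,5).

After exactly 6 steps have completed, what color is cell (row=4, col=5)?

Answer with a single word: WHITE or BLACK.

Step 1: on WHITE (3,5): turn R to E, flip to black, move to (3,6). |black|=2
Step 2: on WHITE (3,6): turn R to S, flip to black, move to (4,6). |black|=3
Step 3: on WHITE (4,6): turn R to W, flip to black, move to (4,5). |black|=4
Step 4: on WHITE (4,5): turn R to N, flip to black, move to (3,5). |black|=5
Step 5: on BLACK (3,5): turn L to W, flip to white, move to (3,4). |black|=4
Step 6: on WHITE (3,4): turn R to N, flip to black, move to (2,4). |black|=5

Answer: BLACK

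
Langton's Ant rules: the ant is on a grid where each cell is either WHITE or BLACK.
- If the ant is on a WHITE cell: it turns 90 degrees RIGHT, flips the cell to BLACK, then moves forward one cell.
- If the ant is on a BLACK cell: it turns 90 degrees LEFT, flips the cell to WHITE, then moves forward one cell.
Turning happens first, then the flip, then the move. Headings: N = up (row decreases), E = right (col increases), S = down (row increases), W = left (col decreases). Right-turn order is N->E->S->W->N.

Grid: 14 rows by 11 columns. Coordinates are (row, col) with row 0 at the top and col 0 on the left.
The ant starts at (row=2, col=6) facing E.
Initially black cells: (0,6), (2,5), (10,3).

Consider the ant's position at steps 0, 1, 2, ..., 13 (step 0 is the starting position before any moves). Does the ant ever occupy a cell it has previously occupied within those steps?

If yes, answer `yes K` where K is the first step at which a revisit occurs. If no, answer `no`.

Answer: yes 7

Derivation:
Step 1: on WHITE (2,6): turn R to S, flip to black, move to (3,6). |black|=4 — new cell
Step 2: on WHITE (3,6): turn R to W, flip to black, move to (3,5). |black|=5 — new cell
Step 3: on WHITE (3,5): turn R to N, flip to black, move to (2,5). |black|=6 — new cell
Step 4: on BLACK (2,5): turn L to W, flip to white, move to (2,4). |black|=5 — new cell
Step 5: on WHITE (2,4): turn R to N, flip to black, move to (1,4). |black|=6 — new cell
Step 6: on WHITE (1,4): turn R to E, flip to black, move to (1,5). |black|=7 — new cell
Step 7: on WHITE (1,5): turn R to S, flip to black, move to (2,5). |black|=8 — REVISIT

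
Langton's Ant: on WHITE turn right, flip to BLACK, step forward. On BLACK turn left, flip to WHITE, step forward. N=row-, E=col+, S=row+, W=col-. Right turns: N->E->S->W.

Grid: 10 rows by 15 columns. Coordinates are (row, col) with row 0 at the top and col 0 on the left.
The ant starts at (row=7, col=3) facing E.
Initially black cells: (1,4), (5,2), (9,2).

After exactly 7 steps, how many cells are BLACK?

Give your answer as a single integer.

Step 1: on WHITE (7,3): turn R to S, flip to black, move to (8,3). |black|=4
Step 2: on WHITE (8,3): turn R to W, flip to black, move to (8,2). |black|=5
Step 3: on WHITE (8,2): turn R to N, flip to black, move to (7,2). |black|=6
Step 4: on WHITE (7,2): turn R to E, flip to black, move to (7,3). |black|=7
Step 5: on BLACK (7,3): turn L to N, flip to white, move to (6,3). |black|=6
Step 6: on WHITE (6,3): turn R to E, flip to black, move to (6,4). |black|=7
Step 7: on WHITE (6,4): turn R to S, flip to black, move to (7,4). |black|=8

Answer: 8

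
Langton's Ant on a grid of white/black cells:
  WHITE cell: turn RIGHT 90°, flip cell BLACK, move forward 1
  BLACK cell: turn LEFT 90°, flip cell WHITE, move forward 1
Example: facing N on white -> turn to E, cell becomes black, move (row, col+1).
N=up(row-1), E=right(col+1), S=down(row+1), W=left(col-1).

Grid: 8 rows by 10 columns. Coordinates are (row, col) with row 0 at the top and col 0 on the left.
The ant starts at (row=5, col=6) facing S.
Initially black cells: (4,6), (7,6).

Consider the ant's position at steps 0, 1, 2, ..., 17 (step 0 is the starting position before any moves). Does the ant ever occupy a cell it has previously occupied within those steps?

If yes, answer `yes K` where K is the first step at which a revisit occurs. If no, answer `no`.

Answer: yes 7

Derivation:
Step 1: on WHITE (5,6): turn R to W, flip to black, move to (5,5). |black|=3 — new cell
Step 2: on WHITE (5,5): turn R to N, flip to black, move to (4,5). |black|=4 — new cell
Step 3: on WHITE (4,5): turn R to E, flip to black, move to (4,6). |black|=5 — new cell
Step 4: on BLACK (4,6): turn L to N, flip to white, move to (3,6). |black|=4 — new cell
Step 5: on WHITE (3,6): turn R to E, flip to black, move to (3,7). |black|=5 — new cell
Step 6: on WHITE (3,7): turn R to S, flip to black, move to (4,7). |black|=6 — new cell
Step 7: on WHITE (4,7): turn R to W, flip to black, move to (4,6). |black|=7 — REVISIT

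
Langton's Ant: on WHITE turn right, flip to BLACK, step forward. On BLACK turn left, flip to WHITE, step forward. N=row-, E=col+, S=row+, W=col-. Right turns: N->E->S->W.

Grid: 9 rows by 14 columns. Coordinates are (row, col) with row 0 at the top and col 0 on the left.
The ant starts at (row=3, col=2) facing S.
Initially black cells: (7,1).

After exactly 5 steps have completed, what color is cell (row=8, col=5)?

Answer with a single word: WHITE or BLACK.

Answer: WHITE

Derivation:
Step 1: on WHITE (3,2): turn R to W, flip to black, move to (3,1). |black|=2
Step 2: on WHITE (3,1): turn R to N, flip to black, move to (2,1). |black|=3
Step 3: on WHITE (2,1): turn R to E, flip to black, move to (2,2). |black|=4
Step 4: on WHITE (2,2): turn R to S, flip to black, move to (3,2). |black|=5
Step 5: on BLACK (3,2): turn L to E, flip to white, move to (3,3). |black|=4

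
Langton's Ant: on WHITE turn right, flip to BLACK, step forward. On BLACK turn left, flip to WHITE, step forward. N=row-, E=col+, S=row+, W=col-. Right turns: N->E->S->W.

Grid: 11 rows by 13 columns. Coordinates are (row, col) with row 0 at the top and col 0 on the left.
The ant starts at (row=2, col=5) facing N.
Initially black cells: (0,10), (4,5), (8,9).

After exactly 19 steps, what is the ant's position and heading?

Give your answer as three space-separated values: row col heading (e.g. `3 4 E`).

Answer: 3 3 W

Derivation:
Step 1: on WHITE (2,5): turn R to E, flip to black, move to (2,6). |black|=4
Step 2: on WHITE (2,6): turn R to S, flip to black, move to (3,6). |black|=5
Step 3: on WHITE (3,6): turn R to W, flip to black, move to (3,5). |black|=6
Step 4: on WHITE (3,5): turn R to N, flip to black, move to (2,5). |black|=7
Step 5: on BLACK (2,5): turn L to W, flip to white, move to (2,4). |black|=6
Step 6: on WHITE (2,4): turn R to N, flip to black, move to (1,4). |black|=7
Step 7: on WHITE (1,4): turn R to E, flip to black, move to (1,5). |black|=8
Step 8: on WHITE (1,5): turn R to S, flip to black, move to (2,5). |black|=9
Step 9: on WHITE (2,5): turn R to W, flip to black, move to (2,4). |black|=10
Step 10: on BLACK (2,4): turn L to S, flip to white, move to (3,4). |black|=9
Step 11: on WHITE (3,4): turn R to W, flip to black, move to (3,3). |black|=10
Step 12: on WHITE (3,3): turn R to N, flip to black, move to (2,3). |black|=11
Step 13: on WHITE (2,3): turn R to E, flip to black, move to (2,4). |black|=12
Step 14: on WHITE (2,4): turn R to S, flip to black, move to (3,4). |black|=13
Step 15: on BLACK (3,4): turn L to E, flip to white, move to (3,5). |black|=12
Step 16: on BLACK (3,5): turn L to N, flip to white, move to (2,5). |black|=11
Step 17: on BLACK (2,5): turn L to W, flip to white, move to (2,4). |black|=10
Step 18: on BLACK (2,4): turn L to S, flip to white, move to (3,4). |black|=9
Step 19: on WHITE (3,4): turn R to W, flip to black, move to (3,3). |black|=10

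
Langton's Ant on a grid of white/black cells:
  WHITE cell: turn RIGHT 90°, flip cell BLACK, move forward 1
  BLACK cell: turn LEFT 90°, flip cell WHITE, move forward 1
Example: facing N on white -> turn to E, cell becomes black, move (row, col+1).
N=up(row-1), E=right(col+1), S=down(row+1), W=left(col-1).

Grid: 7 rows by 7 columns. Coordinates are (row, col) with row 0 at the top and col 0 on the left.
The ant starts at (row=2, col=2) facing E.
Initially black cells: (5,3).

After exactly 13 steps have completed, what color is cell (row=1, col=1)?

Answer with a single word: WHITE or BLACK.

Step 1: on WHITE (2,2): turn R to S, flip to black, move to (3,2). |black|=2
Step 2: on WHITE (3,2): turn R to W, flip to black, move to (3,1). |black|=3
Step 3: on WHITE (3,1): turn R to N, flip to black, move to (2,1). |black|=4
Step 4: on WHITE (2,1): turn R to E, flip to black, move to (2,2). |black|=5
Step 5: on BLACK (2,2): turn L to N, flip to white, move to (1,2). |black|=4
Step 6: on WHITE (1,2): turn R to E, flip to black, move to (1,3). |black|=5
Step 7: on WHITE (1,3): turn R to S, flip to black, move to (2,3). |black|=6
Step 8: on WHITE (2,3): turn R to W, flip to black, move to (2,2). |black|=7
Step 9: on WHITE (2,2): turn R to N, flip to black, move to (1,2). |black|=8
Step 10: on BLACK (1,2): turn L to W, flip to white, move to (1,1). |black|=7
Step 11: on WHITE (1,1): turn R to N, flip to black, move to (0,1). |black|=8
Step 12: on WHITE (0,1): turn R to E, flip to black, move to (0,2). |black|=9
Step 13: on WHITE (0,2): turn R to S, flip to black, move to (1,2). |black|=10

Answer: BLACK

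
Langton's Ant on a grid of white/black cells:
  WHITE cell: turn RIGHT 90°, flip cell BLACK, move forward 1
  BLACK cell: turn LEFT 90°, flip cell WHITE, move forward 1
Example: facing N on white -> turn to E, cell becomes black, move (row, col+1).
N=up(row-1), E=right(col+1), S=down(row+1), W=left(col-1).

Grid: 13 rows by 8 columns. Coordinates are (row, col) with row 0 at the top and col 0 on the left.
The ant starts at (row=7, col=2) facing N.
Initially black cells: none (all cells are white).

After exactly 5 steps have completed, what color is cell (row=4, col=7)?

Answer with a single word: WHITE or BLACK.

Step 1: on WHITE (7,2): turn R to E, flip to black, move to (7,3). |black|=1
Step 2: on WHITE (7,3): turn R to S, flip to black, move to (8,3). |black|=2
Step 3: on WHITE (8,3): turn R to W, flip to black, move to (8,2). |black|=3
Step 4: on WHITE (8,2): turn R to N, flip to black, move to (7,2). |black|=4
Step 5: on BLACK (7,2): turn L to W, flip to white, move to (7,1). |black|=3

Answer: WHITE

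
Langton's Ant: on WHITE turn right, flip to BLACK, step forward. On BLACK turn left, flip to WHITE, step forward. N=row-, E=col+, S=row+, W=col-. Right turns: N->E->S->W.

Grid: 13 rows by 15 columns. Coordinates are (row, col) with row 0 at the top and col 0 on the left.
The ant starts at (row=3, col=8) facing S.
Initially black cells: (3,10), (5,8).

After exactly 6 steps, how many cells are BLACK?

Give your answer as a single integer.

Step 1: on WHITE (3,8): turn R to W, flip to black, move to (3,7). |black|=3
Step 2: on WHITE (3,7): turn R to N, flip to black, move to (2,7). |black|=4
Step 3: on WHITE (2,7): turn R to E, flip to black, move to (2,8). |black|=5
Step 4: on WHITE (2,8): turn R to S, flip to black, move to (3,8). |black|=6
Step 5: on BLACK (3,8): turn L to E, flip to white, move to (3,9). |black|=5
Step 6: on WHITE (3,9): turn R to S, flip to black, move to (4,9). |black|=6

Answer: 6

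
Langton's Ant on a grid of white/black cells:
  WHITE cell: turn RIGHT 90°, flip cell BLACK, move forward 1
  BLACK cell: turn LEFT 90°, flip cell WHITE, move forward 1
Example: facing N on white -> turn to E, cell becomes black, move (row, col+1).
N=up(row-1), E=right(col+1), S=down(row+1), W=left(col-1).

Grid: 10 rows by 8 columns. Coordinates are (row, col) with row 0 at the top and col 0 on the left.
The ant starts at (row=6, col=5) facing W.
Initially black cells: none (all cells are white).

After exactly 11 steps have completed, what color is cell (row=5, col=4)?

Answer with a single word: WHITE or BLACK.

Answer: WHITE

Derivation:
Step 1: on WHITE (6,5): turn R to N, flip to black, move to (5,5). |black|=1
Step 2: on WHITE (5,5): turn R to E, flip to black, move to (5,6). |black|=2
Step 3: on WHITE (5,6): turn R to S, flip to black, move to (6,6). |black|=3
Step 4: on WHITE (6,6): turn R to W, flip to black, move to (6,5). |black|=4
Step 5: on BLACK (6,5): turn L to S, flip to white, move to (7,5). |black|=3
Step 6: on WHITE (7,5): turn R to W, flip to black, move to (7,4). |black|=4
Step 7: on WHITE (7,4): turn R to N, flip to black, move to (6,4). |black|=5
Step 8: on WHITE (6,4): turn R to E, flip to black, move to (6,5). |black|=6
Step 9: on WHITE (6,5): turn R to S, flip to black, move to (7,5). |black|=7
Step 10: on BLACK (7,5): turn L to E, flip to white, move to (7,6). |black|=6
Step 11: on WHITE (7,6): turn R to S, flip to black, move to (8,6). |black|=7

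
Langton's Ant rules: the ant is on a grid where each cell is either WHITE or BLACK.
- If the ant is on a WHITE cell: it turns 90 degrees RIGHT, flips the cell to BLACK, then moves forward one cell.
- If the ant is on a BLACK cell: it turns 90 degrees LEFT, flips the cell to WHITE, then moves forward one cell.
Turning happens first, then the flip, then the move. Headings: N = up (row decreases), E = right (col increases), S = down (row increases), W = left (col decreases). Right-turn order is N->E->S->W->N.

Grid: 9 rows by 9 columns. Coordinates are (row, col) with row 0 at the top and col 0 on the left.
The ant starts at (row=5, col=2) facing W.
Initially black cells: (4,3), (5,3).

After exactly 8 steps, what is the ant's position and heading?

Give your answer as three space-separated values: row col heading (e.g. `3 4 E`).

Answer: 3 2 W

Derivation:
Step 1: on WHITE (5,2): turn R to N, flip to black, move to (4,2). |black|=3
Step 2: on WHITE (4,2): turn R to E, flip to black, move to (4,3). |black|=4
Step 3: on BLACK (4,3): turn L to N, flip to white, move to (3,3). |black|=3
Step 4: on WHITE (3,3): turn R to E, flip to black, move to (3,4). |black|=4
Step 5: on WHITE (3,4): turn R to S, flip to black, move to (4,4). |black|=5
Step 6: on WHITE (4,4): turn R to W, flip to black, move to (4,3). |black|=6
Step 7: on WHITE (4,3): turn R to N, flip to black, move to (3,3). |black|=7
Step 8: on BLACK (3,3): turn L to W, flip to white, move to (3,2). |black|=6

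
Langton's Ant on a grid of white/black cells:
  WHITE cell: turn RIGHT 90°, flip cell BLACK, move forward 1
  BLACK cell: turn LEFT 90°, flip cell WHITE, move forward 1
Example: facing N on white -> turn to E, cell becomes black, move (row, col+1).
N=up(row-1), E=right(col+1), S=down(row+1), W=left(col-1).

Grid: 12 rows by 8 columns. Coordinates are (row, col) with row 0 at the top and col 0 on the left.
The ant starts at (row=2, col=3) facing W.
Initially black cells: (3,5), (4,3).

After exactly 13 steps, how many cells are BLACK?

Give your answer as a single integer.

Step 1: on WHITE (2,3): turn R to N, flip to black, move to (1,3). |black|=3
Step 2: on WHITE (1,3): turn R to E, flip to black, move to (1,4). |black|=4
Step 3: on WHITE (1,4): turn R to S, flip to black, move to (2,4). |black|=5
Step 4: on WHITE (2,4): turn R to W, flip to black, move to (2,3). |black|=6
Step 5: on BLACK (2,3): turn L to S, flip to white, move to (3,3). |black|=5
Step 6: on WHITE (3,3): turn R to W, flip to black, move to (3,2). |black|=6
Step 7: on WHITE (3,2): turn R to N, flip to black, move to (2,2). |black|=7
Step 8: on WHITE (2,2): turn R to E, flip to black, move to (2,3). |black|=8
Step 9: on WHITE (2,3): turn R to S, flip to black, move to (3,3). |black|=9
Step 10: on BLACK (3,3): turn L to E, flip to white, move to (3,4). |black|=8
Step 11: on WHITE (3,4): turn R to S, flip to black, move to (4,4). |black|=9
Step 12: on WHITE (4,4): turn R to W, flip to black, move to (4,3). |black|=10
Step 13: on BLACK (4,3): turn L to S, flip to white, move to (5,3). |black|=9

Answer: 9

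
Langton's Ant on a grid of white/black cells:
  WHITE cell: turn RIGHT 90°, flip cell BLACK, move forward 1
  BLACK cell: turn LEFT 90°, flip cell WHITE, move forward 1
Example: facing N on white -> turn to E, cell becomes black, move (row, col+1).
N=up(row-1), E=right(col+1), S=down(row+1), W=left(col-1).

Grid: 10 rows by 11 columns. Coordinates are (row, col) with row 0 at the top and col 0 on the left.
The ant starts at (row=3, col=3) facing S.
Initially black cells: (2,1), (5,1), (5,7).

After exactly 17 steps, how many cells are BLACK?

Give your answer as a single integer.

Answer: 10

Derivation:
Step 1: on WHITE (3,3): turn R to W, flip to black, move to (3,2). |black|=4
Step 2: on WHITE (3,2): turn R to N, flip to black, move to (2,2). |black|=5
Step 3: on WHITE (2,2): turn R to E, flip to black, move to (2,3). |black|=6
Step 4: on WHITE (2,3): turn R to S, flip to black, move to (3,3). |black|=7
Step 5: on BLACK (3,3): turn L to E, flip to white, move to (3,4). |black|=6
Step 6: on WHITE (3,4): turn R to S, flip to black, move to (4,4). |black|=7
Step 7: on WHITE (4,4): turn R to W, flip to black, move to (4,3). |black|=8
Step 8: on WHITE (4,3): turn R to N, flip to black, move to (3,3). |black|=9
Step 9: on WHITE (3,3): turn R to E, flip to black, move to (3,4). |black|=10
Step 10: on BLACK (3,4): turn L to N, flip to white, move to (2,4). |black|=9
Step 11: on WHITE (2,4): turn R to E, flip to black, move to (2,5). |black|=10
Step 12: on WHITE (2,5): turn R to S, flip to black, move to (3,5). |black|=11
Step 13: on WHITE (3,5): turn R to W, flip to black, move to (3,4). |black|=12
Step 14: on WHITE (3,4): turn R to N, flip to black, move to (2,4). |black|=13
Step 15: on BLACK (2,4): turn L to W, flip to white, move to (2,3). |black|=12
Step 16: on BLACK (2,3): turn L to S, flip to white, move to (3,3). |black|=11
Step 17: on BLACK (3,3): turn L to E, flip to white, move to (3,4). |black|=10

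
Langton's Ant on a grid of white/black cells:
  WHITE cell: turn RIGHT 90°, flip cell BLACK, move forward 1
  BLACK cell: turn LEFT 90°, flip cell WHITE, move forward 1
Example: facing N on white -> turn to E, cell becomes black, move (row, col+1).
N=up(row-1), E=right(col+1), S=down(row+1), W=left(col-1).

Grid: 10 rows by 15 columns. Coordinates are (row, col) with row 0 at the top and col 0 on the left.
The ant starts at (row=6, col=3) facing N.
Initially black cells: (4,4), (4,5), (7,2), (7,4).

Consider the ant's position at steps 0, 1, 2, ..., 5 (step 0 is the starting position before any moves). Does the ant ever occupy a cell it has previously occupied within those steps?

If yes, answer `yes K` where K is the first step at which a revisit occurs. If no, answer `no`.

Step 1: on WHITE (6,3): turn R to E, flip to black, move to (6,4). |black|=5 — new cell
Step 2: on WHITE (6,4): turn R to S, flip to black, move to (7,4). |black|=6 — new cell
Step 3: on BLACK (7,4): turn L to E, flip to white, move to (7,5). |black|=5 — new cell
Step 4: on WHITE (7,5): turn R to S, flip to black, move to (8,5). |black|=6 — new cell
Step 5: on WHITE (8,5): turn R to W, flip to black, move to (8,4). |black|=7 — new cell
No revisit within 5 steps.

Answer: no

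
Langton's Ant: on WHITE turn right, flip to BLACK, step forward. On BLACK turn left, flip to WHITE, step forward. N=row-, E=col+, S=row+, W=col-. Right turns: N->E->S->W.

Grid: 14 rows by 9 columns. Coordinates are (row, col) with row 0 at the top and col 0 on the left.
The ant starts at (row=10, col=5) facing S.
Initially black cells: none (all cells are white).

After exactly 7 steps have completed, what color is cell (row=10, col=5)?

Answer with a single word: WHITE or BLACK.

Answer: WHITE

Derivation:
Step 1: on WHITE (10,5): turn R to W, flip to black, move to (10,4). |black|=1
Step 2: on WHITE (10,4): turn R to N, flip to black, move to (9,4). |black|=2
Step 3: on WHITE (9,4): turn R to E, flip to black, move to (9,5). |black|=3
Step 4: on WHITE (9,5): turn R to S, flip to black, move to (10,5). |black|=4
Step 5: on BLACK (10,5): turn L to E, flip to white, move to (10,6). |black|=3
Step 6: on WHITE (10,6): turn R to S, flip to black, move to (11,6). |black|=4
Step 7: on WHITE (11,6): turn R to W, flip to black, move to (11,5). |black|=5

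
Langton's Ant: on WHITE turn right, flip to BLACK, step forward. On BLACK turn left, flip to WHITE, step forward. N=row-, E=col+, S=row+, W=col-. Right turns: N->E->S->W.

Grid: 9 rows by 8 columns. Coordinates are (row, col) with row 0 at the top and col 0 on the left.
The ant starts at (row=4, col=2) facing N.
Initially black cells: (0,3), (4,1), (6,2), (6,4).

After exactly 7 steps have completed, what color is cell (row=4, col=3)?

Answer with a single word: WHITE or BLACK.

Answer: BLACK

Derivation:
Step 1: on WHITE (4,2): turn R to E, flip to black, move to (4,3). |black|=5
Step 2: on WHITE (4,3): turn R to S, flip to black, move to (5,3). |black|=6
Step 3: on WHITE (5,3): turn R to W, flip to black, move to (5,2). |black|=7
Step 4: on WHITE (5,2): turn R to N, flip to black, move to (4,2). |black|=8
Step 5: on BLACK (4,2): turn L to W, flip to white, move to (4,1). |black|=7
Step 6: on BLACK (4,1): turn L to S, flip to white, move to (5,1). |black|=6
Step 7: on WHITE (5,1): turn R to W, flip to black, move to (5,0). |black|=7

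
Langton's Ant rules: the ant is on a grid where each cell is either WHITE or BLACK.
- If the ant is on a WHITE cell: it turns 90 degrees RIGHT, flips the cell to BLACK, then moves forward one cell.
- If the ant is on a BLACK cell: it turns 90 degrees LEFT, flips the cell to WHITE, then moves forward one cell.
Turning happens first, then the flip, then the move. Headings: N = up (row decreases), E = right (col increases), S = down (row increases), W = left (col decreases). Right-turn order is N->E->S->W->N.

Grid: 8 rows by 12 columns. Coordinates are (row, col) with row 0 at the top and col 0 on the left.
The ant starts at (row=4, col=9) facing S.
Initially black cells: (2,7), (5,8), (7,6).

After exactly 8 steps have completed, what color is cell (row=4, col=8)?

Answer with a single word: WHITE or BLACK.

Answer: BLACK

Derivation:
Step 1: on WHITE (4,9): turn R to W, flip to black, move to (4,8). |black|=4
Step 2: on WHITE (4,8): turn R to N, flip to black, move to (3,8). |black|=5
Step 3: on WHITE (3,8): turn R to E, flip to black, move to (3,9). |black|=6
Step 4: on WHITE (3,9): turn R to S, flip to black, move to (4,9). |black|=7
Step 5: on BLACK (4,9): turn L to E, flip to white, move to (4,10). |black|=6
Step 6: on WHITE (4,10): turn R to S, flip to black, move to (5,10). |black|=7
Step 7: on WHITE (5,10): turn R to W, flip to black, move to (5,9). |black|=8
Step 8: on WHITE (5,9): turn R to N, flip to black, move to (4,9). |black|=9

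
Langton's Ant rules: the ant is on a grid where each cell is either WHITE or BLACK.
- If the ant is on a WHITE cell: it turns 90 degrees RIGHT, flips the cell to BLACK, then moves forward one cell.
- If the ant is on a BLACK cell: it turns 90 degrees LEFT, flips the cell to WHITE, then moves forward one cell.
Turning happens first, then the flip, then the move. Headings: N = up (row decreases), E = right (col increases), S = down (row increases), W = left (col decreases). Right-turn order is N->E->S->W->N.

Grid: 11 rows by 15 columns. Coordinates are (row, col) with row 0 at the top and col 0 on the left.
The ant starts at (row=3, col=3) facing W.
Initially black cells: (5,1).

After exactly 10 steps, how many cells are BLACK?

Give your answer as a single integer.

Answer: 7

Derivation:
Step 1: on WHITE (3,3): turn R to N, flip to black, move to (2,3). |black|=2
Step 2: on WHITE (2,3): turn R to E, flip to black, move to (2,4). |black|=3
Step 3: on WHITE (2,4): turn R to S, flip to black, move to (3,4). |black|=4
Step 4: on WHITE (3,4): turn R to W, flip to black, move to (3,3). |black|=5
Step 5: on BLACK (3,3): turn L to S, flip to white, move to (4,3). |black|=4
Step 6: on WHITE (4,3): turn R to W, flip to black, move to (4,2). |black|=5
Step 7: on WHITE (4,2): turn R to N, flip to black, move to (3,2). |black|=6
Step 8: on WHITE (3,2): turn R to E, flip to black, move to (3,3). |black|=7
Step 9: on WHITE (3,3): turn R to S, flip to black, move to (4,3). |black|=8
Step 10: on BLACK (4,3): turn L to E, flip to white, move to (4,4). |black|=7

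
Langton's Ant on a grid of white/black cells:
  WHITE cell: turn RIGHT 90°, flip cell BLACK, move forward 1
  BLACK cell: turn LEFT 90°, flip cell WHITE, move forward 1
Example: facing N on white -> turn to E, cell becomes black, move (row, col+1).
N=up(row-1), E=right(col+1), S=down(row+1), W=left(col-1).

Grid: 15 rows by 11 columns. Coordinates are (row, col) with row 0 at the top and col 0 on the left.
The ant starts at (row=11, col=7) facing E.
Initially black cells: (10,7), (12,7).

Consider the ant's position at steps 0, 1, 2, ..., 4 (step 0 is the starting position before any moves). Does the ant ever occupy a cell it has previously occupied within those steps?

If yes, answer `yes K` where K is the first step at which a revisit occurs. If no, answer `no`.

Step 1: on WHITE (11,7): turn R to S, flip to black, move to (12,7). |black|=3 — new cell
Step 2: on BLACK (12,7): turn L to E, flip to white, move to (12,8). |black|=2 — new cell
Step 3: on WHITE (12,8): turn R to S, flip to black, move to (13,8). |black|=3 — new cell
Step 4: on WHITE (13,8): turn R to W, flip to black, move to (13,7). |black|=4 — new cell
No revisit within 4 steps.

Answer: no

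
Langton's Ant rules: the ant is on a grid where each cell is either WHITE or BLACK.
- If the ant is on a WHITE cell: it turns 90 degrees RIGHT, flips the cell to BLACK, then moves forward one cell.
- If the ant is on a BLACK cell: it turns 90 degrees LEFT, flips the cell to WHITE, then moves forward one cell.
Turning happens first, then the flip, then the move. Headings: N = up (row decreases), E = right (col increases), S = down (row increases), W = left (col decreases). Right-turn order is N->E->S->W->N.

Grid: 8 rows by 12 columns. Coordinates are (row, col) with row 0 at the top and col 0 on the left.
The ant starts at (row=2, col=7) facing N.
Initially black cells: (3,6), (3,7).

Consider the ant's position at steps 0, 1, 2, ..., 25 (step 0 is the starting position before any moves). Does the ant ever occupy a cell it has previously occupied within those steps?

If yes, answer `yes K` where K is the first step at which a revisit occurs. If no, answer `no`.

Step 1: on WHITE (2,7): turn R to E, flip to black, move to (2,8). |black|=3 — new cell
Step 2: on WHITE (2,8): turn R to S, flip to black, move to (3,8). |black|=4 — new cell
Step 3: on WHITE (3,8): turn R to W, flip to black, move to (3,7). |black|=5 — new cell
Step 4: on BLACK (3,7): turn L to S, flip to white, move to (4,7). |black|=4 — new cell
Step 5: on WHITE (4,7): turn R to W, flip to black, move to (4,6). |black|=5 — new cell
Step 6: on WHITE (4,6): turn R to N, flip to black, move to (3,6). |black|=6 — new cell
Step 7: on BLACK (3,6): turn L to W, flip to white, move to (3,5). |black|=5 — new cell
Step 8: on WHITE (3,5): turn R to N, flip to black, move to (2,5). |black|=6 — new cell
Step 9: on WHITE (2,5): turn R to E, flip to black, move to (2,6). |black|=7 — new cell
Step 10: on WHITE (2,6): turn R to S, flip to black, move to (3,6). |black|=8 — REVISIT

Answer: yes 10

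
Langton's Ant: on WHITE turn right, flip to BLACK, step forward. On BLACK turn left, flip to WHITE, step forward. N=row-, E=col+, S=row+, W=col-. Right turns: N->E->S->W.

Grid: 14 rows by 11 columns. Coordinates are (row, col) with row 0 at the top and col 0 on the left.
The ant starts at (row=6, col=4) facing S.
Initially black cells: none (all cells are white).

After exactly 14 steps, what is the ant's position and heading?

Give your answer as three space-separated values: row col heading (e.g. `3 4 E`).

Step 1: on WHITE (6,4): turn R to W, flip to black, move to (6,3). |black|=1
Step 2: on WHITE (6,3): turn R to N, flip to black, move to (5,3). |black|=2
Step 3: on WHITE (5,3): turn R to E, flip to black, move to (5,4). |black|=3
Step 4: on WHITE (5,4): turn R to S, flip to black, move to (6,4). |black|=4
Step 5: on BLACK (6,4): turn L to E, flip to white, move to (6,5). |black|=3
Step 6: on WHITE (6,5): turn R to S, flip to black, move to (7,5). |black|=4
Step 7: on WHITE (7,5): turn R to W, flip to black, move to (7,4). |black|=5
Step 8: on WHITE (7,4): turn R to N, flip to black, move to (6,4). |black|=6
Step 9: on WHITE (6,4): turn R to E, flip to black, move to (6,5). |black|=7
Step 10: on BLACK (6,5): turn L to N, flip to white, move to (5,5). |black|=6
Step 11: on WHITE (5,5): turn R to E, flip to black, move to (5,6). |black|=7
Step 12: on WHITE (5,6): turn R to S, flip to black, move to (6,6). |black|=8
Step 13: on WHITE (6,6): turn R to W, flip to black, move to (6,5). |black|=9
Step 14: on WHITE (6,5): turn R to N, flip to black, move to (5,5). |black|=10

Answer: 5 5 N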